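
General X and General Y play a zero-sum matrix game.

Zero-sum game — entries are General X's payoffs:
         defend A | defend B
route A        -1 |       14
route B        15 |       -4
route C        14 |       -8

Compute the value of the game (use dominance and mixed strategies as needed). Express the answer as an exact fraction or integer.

Row route C is strictly dominated by row route B, so General X never plays it.
The remaining 2×2 game on (route A, route B) × (defend A, defend B) has no saddle point. Let General X play route A with probability p; indifference gives −p + 15(1−p) = 14p − 4(1−p), so p = 19/34.
Similarly General Y's optimal q on defend A is 9/17, and the value is -1·(9/17) + (14)·(8/17) = 103/17.

103/17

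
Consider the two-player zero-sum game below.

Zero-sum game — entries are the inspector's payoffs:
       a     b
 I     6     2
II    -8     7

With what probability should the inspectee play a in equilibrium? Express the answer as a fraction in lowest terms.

5/19

Row minima are 2 and -8, so the inspector's maximin is 2; column maxima are 6 and 7, so the inspectee's minimax is 6. These differ, so the equilibrium is in mixed strategies.
Let the inspectee play a with probability q. The inspector is indifferent when 6q + 2(1−q) = −8q + 7(1−q), giving q = 5/19.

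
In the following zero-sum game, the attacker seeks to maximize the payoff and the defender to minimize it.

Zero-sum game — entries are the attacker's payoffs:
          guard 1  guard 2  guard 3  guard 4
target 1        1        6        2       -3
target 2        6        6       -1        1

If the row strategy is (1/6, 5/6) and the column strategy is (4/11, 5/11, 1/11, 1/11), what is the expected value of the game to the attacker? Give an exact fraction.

Against (4/11, 5/11, 1/11, 1/11), each row's expected payoff is target 1: 3; target 2: 54/11.
Taking the (1/6, 5/6)-weighted average: (1/6)·(3) + (5/6)·(54/11) = 101/22.

101/22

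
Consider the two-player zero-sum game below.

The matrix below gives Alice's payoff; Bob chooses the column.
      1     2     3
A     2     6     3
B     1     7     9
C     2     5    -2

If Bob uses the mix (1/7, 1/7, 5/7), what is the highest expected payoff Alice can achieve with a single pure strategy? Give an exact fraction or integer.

53/7

A: (2)·(1/7) + (6)·(1/7) + (3)·(5/7) = 23/7.
B: (1)·(1/7) + (7)·(1/7) + (9)·(5/7) = 53/7.
C: (2)·(1/7) + (5)·(1/7) + (-2)·(5/7) = -3/7.
The best pure response is B with expected payoff 53/7.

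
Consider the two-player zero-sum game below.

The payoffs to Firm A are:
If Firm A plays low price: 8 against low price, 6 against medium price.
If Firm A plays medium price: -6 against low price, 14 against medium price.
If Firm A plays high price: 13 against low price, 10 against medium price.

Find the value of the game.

242/23

Row low price is strictly dominated by row high price, so Firm A never plays it.
The remaining 2×2 game on (medium price, high price) × (low price, medium price) has no saddle point. Let Firm A play medium price with probability p; indifference gives −6p + 13(1−p) = 14p + 10(1−p), so p = 3/23.
Similarly Firm B's optimal q on low price is 4/23, and the value is -6·(4/23) + (14)·(19/23) = 242/23.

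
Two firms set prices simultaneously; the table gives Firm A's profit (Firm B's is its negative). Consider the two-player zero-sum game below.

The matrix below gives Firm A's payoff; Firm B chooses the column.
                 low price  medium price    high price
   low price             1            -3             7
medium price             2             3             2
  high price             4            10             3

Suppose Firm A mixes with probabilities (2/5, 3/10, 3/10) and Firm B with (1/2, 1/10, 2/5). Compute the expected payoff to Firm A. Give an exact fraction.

309/100

Against (1/2, 1/10, 2/5), each row's expected payoff is low price: 3; medium price: 21/10; high price: 21/5.
Taking the (2/5, 3/10, 3/10)-weighted average: (2/5)·(3) + (3/10)·(21/10) + (3/10)·(21/5) = 309/100.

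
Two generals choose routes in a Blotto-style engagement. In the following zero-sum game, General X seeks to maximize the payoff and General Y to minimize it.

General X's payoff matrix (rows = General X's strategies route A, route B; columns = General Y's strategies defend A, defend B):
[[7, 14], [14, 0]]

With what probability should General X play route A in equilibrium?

Row minima are 7 and 0, so General X's maximin is 7; column maxima are 14 and 14, so General Y's minimax is 14. These differ, so the equilibrium is in mixed strategies.
Let General X play route A with probability p. General Y is indifferent when 7p + 14(1−p) = 14p, giving p = 2/3.

2/3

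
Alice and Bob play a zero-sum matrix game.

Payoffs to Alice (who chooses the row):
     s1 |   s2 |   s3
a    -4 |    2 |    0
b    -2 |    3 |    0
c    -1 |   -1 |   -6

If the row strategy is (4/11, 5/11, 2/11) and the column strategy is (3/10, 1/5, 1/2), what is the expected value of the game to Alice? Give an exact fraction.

Against (3/10, 1/5, 1/2), each row's expected payoff is a: -4/5; b: 0; c: -7/2.
Taking the (4/11, 5/11, 2/11)-weighted average: (4/11)·(-4/5) + (5/11)·(0) + (2/11)·(-7/2) = -51/55.

-51/55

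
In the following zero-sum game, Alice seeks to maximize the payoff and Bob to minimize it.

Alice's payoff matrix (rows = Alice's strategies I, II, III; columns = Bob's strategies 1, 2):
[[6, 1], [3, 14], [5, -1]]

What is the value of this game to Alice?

Row III is strictly dominated by row I, so Alice never plays it.
The remaining 2×2 game on (I, II) × (1, 2) has no saddle point. Let Alice play I with probability p; indifference gives 6p + 3(1−p) = p + 14(1−p), so p = 11/16.
Similarly Bob's optimal q on 1 is 13/16, and the value is 6·(13/16) + (1)·(3/16) = 81/16.

81/16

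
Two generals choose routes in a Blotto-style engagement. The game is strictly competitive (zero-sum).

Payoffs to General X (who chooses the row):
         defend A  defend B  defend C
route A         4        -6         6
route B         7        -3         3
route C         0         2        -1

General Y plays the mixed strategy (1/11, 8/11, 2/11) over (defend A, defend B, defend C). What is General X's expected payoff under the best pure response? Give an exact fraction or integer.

route A: (4)·(1/11) + (-6)·(8/11) + (6)·(2/11) = -32/11.
route B: (7)·(1/11) + (-3)·(8/11) + (3)·(2/11) = -1.
route C: (0)·(1/11) + (2)·(8/11) + (-1)·(2/11) = 14/11.
The best pure response is route C with expected payoff 14/11.

14/11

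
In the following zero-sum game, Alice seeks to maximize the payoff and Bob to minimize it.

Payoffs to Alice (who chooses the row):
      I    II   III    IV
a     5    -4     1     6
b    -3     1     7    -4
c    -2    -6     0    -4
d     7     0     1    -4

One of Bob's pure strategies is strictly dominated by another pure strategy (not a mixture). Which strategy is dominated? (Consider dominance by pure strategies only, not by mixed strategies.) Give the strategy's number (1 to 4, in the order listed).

3

Bob prefers columns that give Alice less. Compare III with II: -4 < 1, 1 < 7, -6 < 0, 0 < 1.
So II strictly dominates III for Bob; III is strictly dominated.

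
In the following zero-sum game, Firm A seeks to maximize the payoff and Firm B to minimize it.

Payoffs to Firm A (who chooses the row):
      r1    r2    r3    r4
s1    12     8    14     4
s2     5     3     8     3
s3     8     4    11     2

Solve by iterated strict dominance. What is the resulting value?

Row s2 is strictly dominated by row s1 (12>5, 8>3, 14>8, 4>3); eliminate s2.
Row s3 is strictly dominated by row s1 (12>8, 8>4, 14>11, 4>2); eliminate s3.
Column r3 is strictly dominated by r1 for Firm B (12<14); eliminate r3.
Column r1 is strictly dominated by r2 for Firm B (8<12); eliminate r1.
Column r2 is strictly dominated by r4 for Firm B (4<8); eliminate r2.
Only (s1, r4) remains, with payoff 4.

4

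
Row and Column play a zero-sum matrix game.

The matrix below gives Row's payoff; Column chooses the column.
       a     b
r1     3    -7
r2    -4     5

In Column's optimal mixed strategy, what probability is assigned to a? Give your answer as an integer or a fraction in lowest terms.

Row minima are -7 and -4, so Row's maximin is -4; column maxima are 3 and 5, so Column's minimax is 3. These differ, so the equilibrium is in mixed strategies.
Let Column play a with probability q. Row is indifferent when 3q − 7(1−q) = −4q + 5(1−q), giving q = 12/19.

12/19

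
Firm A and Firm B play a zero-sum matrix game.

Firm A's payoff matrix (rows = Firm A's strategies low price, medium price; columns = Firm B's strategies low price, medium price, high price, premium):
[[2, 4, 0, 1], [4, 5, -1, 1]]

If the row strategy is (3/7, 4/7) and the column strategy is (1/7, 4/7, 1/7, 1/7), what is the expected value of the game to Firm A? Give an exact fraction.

Against (1/7, 4/7, 1/7, 1/7), each row's expected payoff is low price: 19/7; medium price: 24/7.
Taking the (3/7, 4/7)-weighted average: (3/7)·(19/7) + (4/7)·(24/7) = 153/49.

153/49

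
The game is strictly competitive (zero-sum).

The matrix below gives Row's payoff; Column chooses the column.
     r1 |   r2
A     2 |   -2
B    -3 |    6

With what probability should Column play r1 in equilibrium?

Row minima are -2 and -3, so Row's maximin is -2; column maxima are 2 and 6, so Column's minimax is 2. These differ, so the equilibrium is in mixed strategies.
Let Column play r1 with probability q. Row is indifferent when 2q − 2(1−q) = −3q + 6(1−q), giving q = 8/13.

8/13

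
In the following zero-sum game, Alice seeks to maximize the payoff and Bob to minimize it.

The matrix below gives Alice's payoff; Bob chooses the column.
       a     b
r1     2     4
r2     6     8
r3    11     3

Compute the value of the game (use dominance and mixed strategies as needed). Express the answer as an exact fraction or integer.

7

Row r1 is strictly dominated by row r2, so Alice never plays it.
The remaining 2×2 game on (r2, r3) × (a, b) has no saddle point. Let Alice play r2 with probability p; indifference gives 6p + 11(1−p) = 8p + 3(1−p), so p = 4/5.
Similarly Bob's optimal q on a is 1/2, and the value is 6·(1/2) + (8)·(1/2) = 7.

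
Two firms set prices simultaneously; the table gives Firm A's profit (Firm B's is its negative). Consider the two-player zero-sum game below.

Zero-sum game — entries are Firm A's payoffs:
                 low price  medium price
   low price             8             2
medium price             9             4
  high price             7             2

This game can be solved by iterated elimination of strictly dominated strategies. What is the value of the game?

Row high price is strictly dominated by row medium price (9>7, 4>2); eliminate high price.
Column low price is strictly dominated by medium price for Firm B (2<8, 4<9); eliminate low price.
Row low price is strictly dominated by row medium price (4>2); eliminate low price.
Only (medium price, medium price) remains, with payoff 4.

4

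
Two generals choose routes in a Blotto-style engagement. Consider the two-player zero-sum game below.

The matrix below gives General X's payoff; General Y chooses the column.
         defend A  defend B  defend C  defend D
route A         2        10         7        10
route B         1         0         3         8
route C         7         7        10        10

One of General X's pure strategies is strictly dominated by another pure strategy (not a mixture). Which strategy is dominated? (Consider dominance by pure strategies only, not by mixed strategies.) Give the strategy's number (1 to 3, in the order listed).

Compare route B with route A: 2 > 1, 10 > 0, 7 > 3, 10 > 8.
So route A strictly dominates route B for General X; route B is strictly dominated.

2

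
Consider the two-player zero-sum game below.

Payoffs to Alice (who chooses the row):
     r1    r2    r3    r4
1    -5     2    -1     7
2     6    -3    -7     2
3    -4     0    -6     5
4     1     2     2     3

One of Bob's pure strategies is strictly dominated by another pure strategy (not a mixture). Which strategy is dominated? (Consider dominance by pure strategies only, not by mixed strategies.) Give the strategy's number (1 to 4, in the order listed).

4

Bob prefers columns that give Alice less. Compare r4 with r2: 2 < 7, -3 < 2, 0 < 5, 2 < 3.
So r2 strictly dominates r4 for Bob; r4 is strictly dominated.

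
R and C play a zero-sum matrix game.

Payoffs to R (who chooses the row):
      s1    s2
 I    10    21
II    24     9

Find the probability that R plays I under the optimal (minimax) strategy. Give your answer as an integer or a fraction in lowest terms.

Row minima are 10 and 9, so R's maximin is 10; column maxima are 24 and 21, so C's minimax is 21. These differ, so the equilibrium is in mixed strategies.
Let R play I with probability p. C is indifferent when 10p + 24(1−p) = 21p + 9(1−p), giving p = 15/26.

15/26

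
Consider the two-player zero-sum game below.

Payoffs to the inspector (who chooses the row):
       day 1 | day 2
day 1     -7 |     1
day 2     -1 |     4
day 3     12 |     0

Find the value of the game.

48/17

Row day 1 is strictly dominated by row day 2, so the inspector never plays it.
The remaining 2×2 game on (day 2, day 3) × (day 1, day 2) has no saddle point. Let the inspector play day 2 with probability p; indifference gives −p + 12(1−p) = 4p, so p = 12/17.
Similarly the inspectee's optimal q on day 1 is 4/17, and the value is -1·(4/17) + (4)·(13/17) = 48/17.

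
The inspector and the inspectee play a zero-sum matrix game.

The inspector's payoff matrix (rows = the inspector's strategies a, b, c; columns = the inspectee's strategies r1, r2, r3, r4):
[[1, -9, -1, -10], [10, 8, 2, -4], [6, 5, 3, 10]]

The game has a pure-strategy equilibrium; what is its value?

3

Row minima: -10, -4, 3 → the inspector's maximin is 3.
Column maxima: 10, 8, 3, 10 → the inspectee's minimax is 3.
They coincide at (c, r3), so the value is 3.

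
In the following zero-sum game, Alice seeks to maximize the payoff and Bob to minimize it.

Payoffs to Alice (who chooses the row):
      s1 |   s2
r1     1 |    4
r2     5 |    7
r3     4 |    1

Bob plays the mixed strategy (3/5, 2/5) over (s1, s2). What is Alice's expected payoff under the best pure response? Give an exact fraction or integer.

29/5

r1: (1)·(3/5) + (4)·(2/5) = 11/5.
r2: (5)·(3/5) + (7)·(2/5) = 29/5.
r3: (4)·(3/5) + (1)·(2/5) = 14/5.
The best pure response is r2 with expected payoff 29/5.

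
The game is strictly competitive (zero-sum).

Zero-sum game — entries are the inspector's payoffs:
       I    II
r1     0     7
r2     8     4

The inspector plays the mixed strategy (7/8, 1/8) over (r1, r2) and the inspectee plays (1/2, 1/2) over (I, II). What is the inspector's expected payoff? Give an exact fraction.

Against (1/2, 1/2), each row's expected payoff is r1: 7/2; r2: 6.
Taking the (7/8, 1/8)-weighted average: (7/8)·(7/2) + (1/8)·(6) = 61/16.

61/16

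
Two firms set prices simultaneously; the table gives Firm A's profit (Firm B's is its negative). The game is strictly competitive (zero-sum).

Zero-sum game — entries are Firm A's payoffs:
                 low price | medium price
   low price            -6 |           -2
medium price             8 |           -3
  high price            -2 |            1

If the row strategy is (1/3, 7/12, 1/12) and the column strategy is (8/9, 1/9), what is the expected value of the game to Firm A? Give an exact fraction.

53/27

Against (8/9, 1/9), each row's expected payoff is low price: -50/9; medium price: 61/9; high price: -5/3.
Taking the (1/3, 7/12, 1/12)-weighted average: (1/3)·(-50/9) + (7/12)·(61/9) + (1/12)·(-5/3) = 53/27.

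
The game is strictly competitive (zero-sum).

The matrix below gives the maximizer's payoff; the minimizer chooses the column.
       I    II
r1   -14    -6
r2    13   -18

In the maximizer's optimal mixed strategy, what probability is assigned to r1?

Row minima are -14 and -18, so the maximizer's maximin is -14; column maxima are 13 and -6, so the minimizer's minimax is -6. These differ, so the equilibrium is in mixed strategies.
Let the maximizer play r1 with probability p. The minimizer is indifferent when −14p + 13(1−p) = −6p − 18(1−p), giving p = 31/39.

31/39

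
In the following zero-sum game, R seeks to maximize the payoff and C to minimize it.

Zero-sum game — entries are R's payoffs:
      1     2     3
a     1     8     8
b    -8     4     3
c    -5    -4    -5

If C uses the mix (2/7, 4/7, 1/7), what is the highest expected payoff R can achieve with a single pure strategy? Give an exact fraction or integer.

a: (1)·(2/7) + (8)·(4/7) + (8)·(1/7) = 6.
b: (-8)·(2/7) + (4)·(4/7) + (3)·(1/7) = 3/7.
c: (-5)·(2/7) + (-4)·(4/7) + (-5)·(1/7) = -31/7.
The best pure response is a with expected payoff 6.

6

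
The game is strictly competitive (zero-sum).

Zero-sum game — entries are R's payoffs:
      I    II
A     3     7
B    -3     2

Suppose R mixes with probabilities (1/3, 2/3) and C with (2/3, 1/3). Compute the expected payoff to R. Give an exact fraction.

Against (2/3, 1/3), each row's expected payoff is A: 13/3; B: -4/3.
Taking the (1/3, 2/3)-weighted average: (1/3)·(13/3) + (2/3)·(-4/3) = 5/9.

5/9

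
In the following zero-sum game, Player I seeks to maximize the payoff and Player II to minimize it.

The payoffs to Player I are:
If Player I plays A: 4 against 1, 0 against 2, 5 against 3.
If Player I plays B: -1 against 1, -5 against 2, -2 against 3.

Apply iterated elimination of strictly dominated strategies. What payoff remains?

0

Row B is strictly dominated by row A (4>-1, 0>-5, 5>-2); eliminate B.
Column 1 is strictly dominated by 2 for Player II (0<4); eliminate 1.
Column 3 is strictly dominated by 2 for Player II (0<5); eliminate 3.
Only (A, 2) remains, with payoff 0.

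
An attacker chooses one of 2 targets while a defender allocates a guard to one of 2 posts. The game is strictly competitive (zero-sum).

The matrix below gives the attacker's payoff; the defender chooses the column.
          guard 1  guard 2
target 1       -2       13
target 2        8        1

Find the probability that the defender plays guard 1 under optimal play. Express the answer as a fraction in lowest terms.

Row minima are -2 and 1, so the attacker's maximin is 1; column maxima are 8 and 13, so the defender's minimax is 8. These differ, so the equilibrium is in mixed strategies.
Let the defender play guard 1 with probability q. The attacker is indifferent when −2q + 13(1−q) = 8q + (1−q), giving q = 6/11.

6/11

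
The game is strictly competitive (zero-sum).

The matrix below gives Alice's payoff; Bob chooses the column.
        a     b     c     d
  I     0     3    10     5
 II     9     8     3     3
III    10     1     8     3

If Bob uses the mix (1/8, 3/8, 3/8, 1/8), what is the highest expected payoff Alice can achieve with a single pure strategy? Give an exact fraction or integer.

45/8

I: (0)·(1/8) + (3)·(3/8) + (10)·(3/8) + (5)·(1/8) = 11/2.
II: (9)·(1/8) + (8)·(3/8) + (3)·(3/8) + (3)·(1/8) = 45/8.
III: (10)·(1/8) + (1)·(3/8) + (8)·(3/8) + (3)·(1/8) = 5.
The best pure response is II with expected payoff 45/8.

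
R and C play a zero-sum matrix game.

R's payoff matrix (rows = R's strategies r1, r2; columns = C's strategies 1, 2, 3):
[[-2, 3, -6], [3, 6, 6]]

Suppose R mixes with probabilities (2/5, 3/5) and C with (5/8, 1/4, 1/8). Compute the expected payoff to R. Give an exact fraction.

Against (5/8, 1/4, 1/8), each row's expected payoff is r1: -5/4; r2: 33/8.
Taking the (2/5, 3/5)-weighted average: (2/5)·(-5/4) + (3/5)·(33/8) = 79/40.

79/40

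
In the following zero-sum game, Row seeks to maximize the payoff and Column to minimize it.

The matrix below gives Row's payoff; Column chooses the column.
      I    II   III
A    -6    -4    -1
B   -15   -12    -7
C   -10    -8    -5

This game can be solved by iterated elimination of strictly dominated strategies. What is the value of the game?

Column II is strictly dominated by I for Column (-6<-4, -15<-12, -10<-8); eliminate II.
Column III is strictly dominated by I for Column (-6<-1, -15<-7, -10<-5); eliminate III.
Row C is strictly dominated by row A (-6>-10); eliminate C.
Row B is strictly dominated by row A (-6>-15); eliminate B.
Only (A, I) remains, with payoff -6.

-6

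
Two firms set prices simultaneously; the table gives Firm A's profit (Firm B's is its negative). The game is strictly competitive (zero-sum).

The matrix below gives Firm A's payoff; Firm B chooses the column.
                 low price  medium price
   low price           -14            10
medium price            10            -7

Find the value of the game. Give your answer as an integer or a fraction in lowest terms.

Row minima are -14 and -7, so Firm A's maximin is -7; column maxima are 10 and 10, so Firm B's minimax is 10. These differ, so the equilibrium is in mixed strategies.
Let Firm A play low price with probability p. Firm B is indifferent when −14p + 10(1−p) = 10p − 7(1−p), giving p = 17/41.
Let Firm B play low price with probability q. Firm A is indifferent when −14q + 10(1−q) = 10q − 7(1−q), giving q = 17/41.
The value is -14·(17/41) + (10)·(24/41) = 2/41.

2/41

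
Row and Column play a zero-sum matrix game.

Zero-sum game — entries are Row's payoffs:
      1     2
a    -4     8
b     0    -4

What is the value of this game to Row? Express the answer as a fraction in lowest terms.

-1

Row minima are -4 and -4, so Row's maximin is -4; column maxima are 0 and 8, so Column's minimax is 0. These differ, so the equilibrium is in mixed strategies.
Let Row play a with probability p. Column is indifferent when −4p = 8p − 4(1−p), giving p = 1/4.
Let Column play 1 with probability q. Row is indifferent when −4q + 8(1−q) = −4(1−q), giving q = 3/4.
The value is -4·(3/4) + (8)·(1/4) = -1.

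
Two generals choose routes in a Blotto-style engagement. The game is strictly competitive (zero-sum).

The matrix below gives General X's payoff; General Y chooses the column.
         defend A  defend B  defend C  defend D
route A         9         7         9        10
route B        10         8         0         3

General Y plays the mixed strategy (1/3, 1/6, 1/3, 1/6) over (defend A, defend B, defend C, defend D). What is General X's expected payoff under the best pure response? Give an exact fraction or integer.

53/6

route A: (9)·(1/3) + (7)·(1/6) + (9)·(1/3) + (10)·(1/6) = 53/6.
route B: (10)·(1/3) + (8)·(1/6) + (0)·(1/3) + (3)·(1/6) = 31/6.
The best pure response is route A with expected payoff 53/6.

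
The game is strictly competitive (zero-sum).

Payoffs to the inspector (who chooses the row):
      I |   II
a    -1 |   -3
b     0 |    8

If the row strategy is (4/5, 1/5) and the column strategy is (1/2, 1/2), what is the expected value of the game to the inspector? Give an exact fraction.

-4/5

Against (1/2, 1/2), each row's expected payoff is a: -2; b: 4.
Taking the (4/5, 1/5)-weighted average: (4/5)·(-2) + (1/5)·(4) = -4/5.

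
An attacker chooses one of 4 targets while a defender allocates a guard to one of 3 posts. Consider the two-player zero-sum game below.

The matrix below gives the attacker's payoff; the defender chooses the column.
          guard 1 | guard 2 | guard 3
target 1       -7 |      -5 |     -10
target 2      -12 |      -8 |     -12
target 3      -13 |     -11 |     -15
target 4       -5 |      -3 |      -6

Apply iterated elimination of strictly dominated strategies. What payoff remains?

-6

Row target 1 is strictly dominated by row target 4 (-5>-7, -3>-5, -6>-10); eliminate target 1.
Row target 3 is strictly dominated by row target 2 (-12>-13, -8>-11, -12>-15); eliminate target 3.
Column guard 2 is strictly dominated by guard 1 for the defender (-12<-8, -5<-3); eliminate guard 2.
Row target 2 is strictly dominated by row target 4 (-5>-12, -6>-12); eliminate target 2.
Column guard 1 is strictly dominated by guard 3 for the defender (-6<-5); eliminate guard 1.
Only (target 4, guard 3) remains, with payoff -6.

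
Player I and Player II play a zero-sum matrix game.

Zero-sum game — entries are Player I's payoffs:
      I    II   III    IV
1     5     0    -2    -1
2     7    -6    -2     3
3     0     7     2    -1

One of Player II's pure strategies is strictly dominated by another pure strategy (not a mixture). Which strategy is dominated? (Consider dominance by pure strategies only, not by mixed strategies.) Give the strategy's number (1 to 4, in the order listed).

1

Player II prefers columns that give Player I less. Compare I with IV: -1 < 5, 3 < 7, -1 < 0.
So IV strictly dominates I for Player II; I is strictly dominated.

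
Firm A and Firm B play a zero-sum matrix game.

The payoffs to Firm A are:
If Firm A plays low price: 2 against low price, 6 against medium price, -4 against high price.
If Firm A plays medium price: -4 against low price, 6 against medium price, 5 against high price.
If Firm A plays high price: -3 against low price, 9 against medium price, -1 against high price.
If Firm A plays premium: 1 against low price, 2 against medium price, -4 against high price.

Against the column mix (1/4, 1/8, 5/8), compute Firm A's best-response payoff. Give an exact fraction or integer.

low price: (2)·(1/4) + (6)·(1/8) + (-4)·(5/8) = -5/4.
medium price: (-4)·(1/4) + (6)·(1/8) + (5)·(5/8) = 23/8.
high price: (-3)·(1/4) + (9)·(1/8) + (-1)·(5/8) = -1/4.
premium: (1)·(1/4) + (2)·(1/8) + (-4)·(5/8) = -2.
The best pure response is medium price with expected payoff 23/8.

23/8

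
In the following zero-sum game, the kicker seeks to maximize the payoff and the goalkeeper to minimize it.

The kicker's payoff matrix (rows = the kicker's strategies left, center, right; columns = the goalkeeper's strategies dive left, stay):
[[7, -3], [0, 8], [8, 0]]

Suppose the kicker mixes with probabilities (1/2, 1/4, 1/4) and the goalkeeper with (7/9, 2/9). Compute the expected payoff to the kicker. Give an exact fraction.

Against (7/9, 2/9), each row's expected payoff is left: 43/9; center: 16/9; right: 56/9.
Taking the (1/2, 1/4, 1/4)-weighted average: (1/2)·(43/9) + (1/4)·(16/9) + (1/4)·(56/9) = 79/18.

79/18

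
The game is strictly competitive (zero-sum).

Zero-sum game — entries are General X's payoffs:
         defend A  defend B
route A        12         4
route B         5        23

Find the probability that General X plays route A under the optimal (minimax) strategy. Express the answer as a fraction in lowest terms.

9/13

Row minima are 4 and 5, so General X's maximin is 5; column maxima are 12 and 23, so General Y's minimax is 12. These differ, so the equilibrium is in mixed strategies.
Let General X play route A with probability p. General Y is indifferent when 12p + 5(1−p) = 4p + 23(1−p), giving p = 9/13.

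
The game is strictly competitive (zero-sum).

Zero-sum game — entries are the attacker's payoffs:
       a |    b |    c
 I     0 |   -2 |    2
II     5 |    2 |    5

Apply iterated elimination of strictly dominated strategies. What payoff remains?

Row I is strictly dominated by row II (5>0, 2>-2, 5>2); eliminate I.
Column c is strictly dominated by b for the defender (2<5); eliminate c.
Column a is strictly dominated by b for the defender (2<5); eliminate a.
Only (II, b) remains, with payoff 2.

2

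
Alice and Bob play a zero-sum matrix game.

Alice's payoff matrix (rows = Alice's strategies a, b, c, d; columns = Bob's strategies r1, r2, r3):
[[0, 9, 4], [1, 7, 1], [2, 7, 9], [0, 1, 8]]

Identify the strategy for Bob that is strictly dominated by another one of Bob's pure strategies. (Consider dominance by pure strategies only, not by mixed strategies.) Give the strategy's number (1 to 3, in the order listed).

Bob prefers columns that give Alice less. Compare r2 with r1: 0 < 9, 1 < 7, 2 < 7, 0 < 1.
So r1 strictly dominates r2 for Bob; r2 is strictly dominated.

2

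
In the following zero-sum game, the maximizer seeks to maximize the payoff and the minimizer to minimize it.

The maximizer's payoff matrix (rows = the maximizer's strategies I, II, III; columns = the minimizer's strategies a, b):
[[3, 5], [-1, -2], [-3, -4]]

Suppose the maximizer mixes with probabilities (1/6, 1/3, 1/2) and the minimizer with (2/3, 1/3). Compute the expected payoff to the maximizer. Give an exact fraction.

-3/2

Against (2/3, 1/3), each row's expected payoff is I: 11/3; II: -4/3; III: -10/3.
Taking the (1/6, 1/3, 1/2)-weighted average: (1/6)·(11/3) + (1/3)·(-4/3) + (1/2)·(-10/3) = -3/2.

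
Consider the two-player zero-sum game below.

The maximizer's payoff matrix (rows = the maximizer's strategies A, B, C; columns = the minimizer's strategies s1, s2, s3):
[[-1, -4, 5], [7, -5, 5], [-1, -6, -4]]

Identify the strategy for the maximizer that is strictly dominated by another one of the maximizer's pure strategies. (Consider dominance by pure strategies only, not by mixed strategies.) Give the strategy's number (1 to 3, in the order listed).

3

Compare C with B: 7 > -1, -5 > -6, 5 > -4.
So B strictly dominates C for the maximizer; C is strictly dominated.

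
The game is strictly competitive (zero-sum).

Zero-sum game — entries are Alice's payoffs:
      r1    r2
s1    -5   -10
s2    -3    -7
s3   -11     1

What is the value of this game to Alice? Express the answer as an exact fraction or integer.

-5

Row s1 is strictly dominated by row s2, so Alice never plays it.
The remaining 2×2 game on (s2, s3) × (r1, r2) has no saddle point. Let Alice play s2 with probability p; indifference gives −3p − 11(1−p) = −7p + (1−p), so p = 3/4.
Similarly Bob's optimal q on r1 is 1/2, and the value is -3·(1/2) + (-7)·(1/2) = -5.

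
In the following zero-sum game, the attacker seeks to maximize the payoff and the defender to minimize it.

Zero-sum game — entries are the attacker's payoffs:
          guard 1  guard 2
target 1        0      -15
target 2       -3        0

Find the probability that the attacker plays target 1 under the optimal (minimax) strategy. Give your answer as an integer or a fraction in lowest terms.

1/6

Row minima are -15 and -3, so the attacker's maximin is -3; column maxima are 0 and 0, so the defender's minimax is 0. These differ, so the equilibrium is in mixed strategies.
Let the attacker play target 1 with probability p. The defender is indifferent when −3(1−p) = −15p, giving p = 1/6.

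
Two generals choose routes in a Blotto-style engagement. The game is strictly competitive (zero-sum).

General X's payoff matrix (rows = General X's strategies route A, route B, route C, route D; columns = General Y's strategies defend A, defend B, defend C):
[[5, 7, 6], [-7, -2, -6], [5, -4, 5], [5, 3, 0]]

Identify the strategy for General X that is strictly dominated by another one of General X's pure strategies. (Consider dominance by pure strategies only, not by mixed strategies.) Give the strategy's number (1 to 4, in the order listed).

Compare route B with route A: 5 > -7, 7 > -2, 6 > -6.
So route A strictly dominates route B for General X; route B is strictly dominated.

2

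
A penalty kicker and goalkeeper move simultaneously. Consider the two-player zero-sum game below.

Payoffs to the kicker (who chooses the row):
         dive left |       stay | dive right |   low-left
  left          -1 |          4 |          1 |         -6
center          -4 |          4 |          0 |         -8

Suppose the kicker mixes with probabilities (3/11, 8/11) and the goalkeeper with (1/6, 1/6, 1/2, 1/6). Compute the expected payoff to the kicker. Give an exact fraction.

-32/33

Against (1/6, 1/6, 1/2, 1/6), each row's expected payoff is left: 0; center: -4/3.
Taking the (3/11, 8/11)-weighted average: (3/11)·(0) + (8/11)·(-4/3) = -32/33.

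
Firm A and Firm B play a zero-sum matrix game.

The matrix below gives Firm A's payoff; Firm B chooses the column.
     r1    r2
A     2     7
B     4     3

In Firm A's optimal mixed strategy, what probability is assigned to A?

1/6

Row minima are 2 and 3, so Firm A's maximin is 3; column maxima are 4 and 7, so Firm B's minimax is 4. These differ, so the equilibrium is in mixed strategies.
Let Firm A play A with probability p. Firm B is indifferent when 2p + 4(1−p) = 7p + 3(1−p), giving p = 1/6.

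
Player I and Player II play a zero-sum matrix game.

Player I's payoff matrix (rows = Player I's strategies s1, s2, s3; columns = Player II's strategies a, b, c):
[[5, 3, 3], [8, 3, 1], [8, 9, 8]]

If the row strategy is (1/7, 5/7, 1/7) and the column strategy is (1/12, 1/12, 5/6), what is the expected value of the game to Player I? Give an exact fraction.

20/7

Against (1/12, 1/12, 5/6), each row's expected payoff is s1: 19/6; s2: 7/4; s3: 97/12.
Taking the (1/7, 5/7, 1/7)-weighted average: (1/7)·(19/6) + (5/7)·(7/4) + (1/7)·(97/12) = 20/7.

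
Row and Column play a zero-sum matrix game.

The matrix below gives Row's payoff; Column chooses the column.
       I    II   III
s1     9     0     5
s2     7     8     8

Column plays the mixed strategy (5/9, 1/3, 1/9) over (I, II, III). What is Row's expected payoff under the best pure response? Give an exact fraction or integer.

67/9

s1: (9)·(5/9) + (0)·(1/3) + (5)·(1/9) = 50/9.
s2: (7)·(5/9) + (8)·(1/3) + (8)·(1/9) = 67/9.
The best pure response is s2 with expected payoff 67/9.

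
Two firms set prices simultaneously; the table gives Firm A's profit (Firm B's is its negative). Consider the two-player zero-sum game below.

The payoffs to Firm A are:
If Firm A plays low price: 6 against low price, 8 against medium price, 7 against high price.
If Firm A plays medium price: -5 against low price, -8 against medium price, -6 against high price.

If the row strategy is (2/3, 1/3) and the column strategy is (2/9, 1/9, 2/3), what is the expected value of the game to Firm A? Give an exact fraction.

70/27

Against (2/9, 1/9, 2/3), each row's expected payoff is low price: 62/9; medium price: -6.
Taking the (2/3, 1/3)-weighted average: (2/3)·(62/9) + (1/3)·(-6) = 70/27.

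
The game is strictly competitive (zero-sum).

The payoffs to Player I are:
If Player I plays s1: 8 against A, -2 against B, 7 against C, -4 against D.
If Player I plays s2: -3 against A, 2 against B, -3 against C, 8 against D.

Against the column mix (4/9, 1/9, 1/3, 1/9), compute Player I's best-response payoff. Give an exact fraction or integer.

s1: (8)·(4/9) + (-2)·(1/9) + (7)·(1/3) + (-4)·(1/9) = 47/9.
s2: (-3)·(4/9) + (2)·(1/9) + (-3)·(1/3) + (8)·(1/9) = -11/9.
The best pure response is s1 with expected payoff 47/9.

47/9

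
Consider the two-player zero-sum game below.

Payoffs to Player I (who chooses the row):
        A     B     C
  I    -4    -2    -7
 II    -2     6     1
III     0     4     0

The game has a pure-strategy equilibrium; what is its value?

0

Row minima: -7, -2, 0 → Player I's maximin is 0.
Column maxima: 0, 6, 1 → Player II's minimax is 0.
They coincide at (III, A), so the value is 0.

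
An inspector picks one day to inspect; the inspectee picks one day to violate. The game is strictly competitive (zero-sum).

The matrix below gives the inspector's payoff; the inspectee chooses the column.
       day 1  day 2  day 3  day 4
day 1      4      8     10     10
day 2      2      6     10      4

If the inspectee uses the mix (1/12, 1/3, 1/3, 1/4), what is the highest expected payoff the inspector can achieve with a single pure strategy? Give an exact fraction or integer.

53/6

day 1: (4)·(1/12) + (8)·(1/3) + (10)·(1/3) + (10)·(1/4) = 53/6.
day 2: (2)·(1/12) + (6)·(1/3) + (10)·(1/3) + (4)·(1/4) = 13/2.
The best pure response is day 1 with expected payoff 53/6.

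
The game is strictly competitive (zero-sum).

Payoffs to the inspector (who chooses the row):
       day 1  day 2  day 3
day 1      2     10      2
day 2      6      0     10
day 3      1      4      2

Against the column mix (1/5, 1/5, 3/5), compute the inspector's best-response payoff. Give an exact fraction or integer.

day 1: (2)·(1/5) + (10)·(1/5) + (2)·(3/5) = 18/5.
day 2: (6)·(1/5) + (0)·(1/5) + (10)·(3/5) = 36/5.
day 3: (1)·(1/5) + (4)·(1/5) + (2)·(3/5) = 11/5.
The best pure response is day 2 with expected payoff 36/5.

36/5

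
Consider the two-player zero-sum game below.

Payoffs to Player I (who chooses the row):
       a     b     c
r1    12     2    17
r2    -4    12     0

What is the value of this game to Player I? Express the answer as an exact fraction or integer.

Column c is strictly dominated by a for Player II (it gives Player I more in every row).
The remaining 2×2 game on (r1, r2) × (a, b) has no saddle point. Let Player I play r1 with probability p; indifference gives 12p − 4(1−p) = 2p + 12(1−p), so p = 8/13.
Similarly Player II's optimal q on a is 5/13, and the value is 12·(5/13) + (2)·(8/13) = 76/13.

76/13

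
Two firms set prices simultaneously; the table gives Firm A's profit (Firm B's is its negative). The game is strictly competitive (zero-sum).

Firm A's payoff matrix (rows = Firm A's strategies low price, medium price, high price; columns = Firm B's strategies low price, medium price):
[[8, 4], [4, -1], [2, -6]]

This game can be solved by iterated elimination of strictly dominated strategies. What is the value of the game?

4

Column low price is strictly dominated by medium price for Firm B (4<8, -1<4, -6<2); eliminate low price.
Row high price is strictly dominated by row low price (4>-6); eliminate high price.
Row medium price is strictly dominated by row low price (4>-1); eliminate medium price.
Only (low price, medium price) remains, with payoff 4.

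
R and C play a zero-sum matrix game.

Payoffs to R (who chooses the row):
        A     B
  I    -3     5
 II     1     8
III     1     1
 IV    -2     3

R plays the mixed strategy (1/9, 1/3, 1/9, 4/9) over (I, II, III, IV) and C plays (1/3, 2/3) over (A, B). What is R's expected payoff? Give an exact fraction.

77/27

Against (1/3, 2/3), each row's expected payoff is I: 7/3; II: 17/3; III: 1; IV: 4/3.
Taking the (1/9, 1/3, 1/9, 4/9)-weighted average: (1/9)·(7/3) + (1/3)·(17/3) + (1/9)·(1) + (4/9)·(4/3) = 77/27.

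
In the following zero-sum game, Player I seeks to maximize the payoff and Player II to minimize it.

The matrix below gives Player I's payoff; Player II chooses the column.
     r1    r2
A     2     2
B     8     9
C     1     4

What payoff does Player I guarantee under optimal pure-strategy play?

8

Row minima: 2, 8, 1 → Player I's maximin is 8.
Column maxima: 8, 9 → Player II's minimax is 8.
They coincide at (B, r1), so the value is 8.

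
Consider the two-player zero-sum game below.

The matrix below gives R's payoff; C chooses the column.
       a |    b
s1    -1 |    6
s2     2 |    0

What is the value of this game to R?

Row minima are -1 and 0, so R's maximin is 0; column maxima are 2 and 6, so C's minimax is 2. These differ, so the equilibrium is in mixed strategies.
Let R play s1 with probability p. C is indifferent when −p + 2(1−p) = 6p, giving p = 2/9.
Let C play a with probability q. R is indifferent when −q + 6(1−q) = 2q, giving q = 2/3.
The value is -1·(2/3) + (6)·(1/3) = 4/3.

4/3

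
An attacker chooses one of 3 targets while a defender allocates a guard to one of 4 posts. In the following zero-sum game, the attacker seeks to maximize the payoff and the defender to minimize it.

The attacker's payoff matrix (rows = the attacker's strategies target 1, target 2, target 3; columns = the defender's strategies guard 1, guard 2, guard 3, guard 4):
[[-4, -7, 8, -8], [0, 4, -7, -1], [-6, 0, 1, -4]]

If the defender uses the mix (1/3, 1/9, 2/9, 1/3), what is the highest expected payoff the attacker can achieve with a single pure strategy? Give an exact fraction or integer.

target 1: (-4)·(1/3) + (-7)·(1/9) + (8)·(2/9) + (-8)·(1/3) = -3.
target 2: (0)·(1/3) + (4)·(1/9) + (-7)·(2/9) + (-1)·(1/3) = -13/9.
target 3: (-6)·(1/3) + (0)·(1/9) + (1)·(2/9) + (-4)·(1/3) = -28/9.
The best pure response is target 2 with expected payoff -13/9.

-13/9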